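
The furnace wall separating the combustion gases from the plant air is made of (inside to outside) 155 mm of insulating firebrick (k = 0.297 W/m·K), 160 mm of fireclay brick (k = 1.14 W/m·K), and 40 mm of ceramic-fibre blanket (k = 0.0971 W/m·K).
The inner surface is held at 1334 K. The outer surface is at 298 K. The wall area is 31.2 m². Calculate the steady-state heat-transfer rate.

Q ≈ 30100 W

Treating each layer as a thermal resistance in series:
R_insulating firebrick = L/(kA) = 0.155/(0.297×31.2) = 0.01673 K/W
R_fireclay brick = L/(kA) = 0.16/(1.14×31.2) = 0.004498 K/W
R_ceramic-fibre blanket = L/(kA) = 0.04/(0.0971×31.2) = 0.0132 K/W
R_total = 0.03443 K/W
Q = ΔT / R_total = 1036 / 0.03443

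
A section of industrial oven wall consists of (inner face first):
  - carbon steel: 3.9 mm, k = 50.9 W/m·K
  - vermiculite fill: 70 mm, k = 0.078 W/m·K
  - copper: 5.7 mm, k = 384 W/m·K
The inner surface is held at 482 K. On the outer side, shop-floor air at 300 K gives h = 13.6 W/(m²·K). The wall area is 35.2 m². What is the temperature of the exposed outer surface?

T ≈ 314 K

Using the resistance-network approach (series):
R_carbon steel = L/(kA) = 0.0039/(50.9×35.2) = 2.177×10^-6 K/W
R_vermiculite fill = L/(kA) = 0.07/(0.078×35.2) = 0.0255 K/W
R_copper = L/(kA) = 0.0057/(384×35.2) = 4.217×10^-7 K/W
R_outer film = 1/(h_o·A) = 1/(13.6×35.2) = 0.002089 K/W
R_total = 0.02759 K/W;  Q = ΔT/R_total = 182/0.02759 = 6597 W
T_interface = T_inner − Q·ΣR(inner→interface) = 482 − 6600×0.0255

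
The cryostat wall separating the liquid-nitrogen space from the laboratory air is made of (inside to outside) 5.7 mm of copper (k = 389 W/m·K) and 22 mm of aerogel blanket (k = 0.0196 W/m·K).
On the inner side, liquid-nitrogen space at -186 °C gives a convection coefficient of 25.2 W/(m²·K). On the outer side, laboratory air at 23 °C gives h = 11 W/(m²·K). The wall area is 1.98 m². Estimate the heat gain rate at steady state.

Series thermal resistances:
R_inner film = 1/(h_i·A) = 1/(25.2×1.98) = 0.02004 K/W
R_copper = L/(kA) = 0.0057/(389×1.98) = 7.4×10^-6 K/W
R_aerogel blanket = L/(kA) = 0.022/(0.0196×1.98) = 0.5669 K/W
R_outer film = 1/(h_o·A) = 1/(11×1.98) = 0.04591 K/W
R_total = 0.6329 K/W
Q = ΔT / R_total = 209 / 0.6329

Q ≈ 330 W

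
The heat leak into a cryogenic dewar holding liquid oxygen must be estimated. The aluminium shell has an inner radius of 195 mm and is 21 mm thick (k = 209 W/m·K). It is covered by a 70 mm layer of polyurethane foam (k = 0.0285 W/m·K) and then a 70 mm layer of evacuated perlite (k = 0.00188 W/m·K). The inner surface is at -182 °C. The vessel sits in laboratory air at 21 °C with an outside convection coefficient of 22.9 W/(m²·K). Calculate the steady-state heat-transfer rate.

Q ≈ 6.29 W

Radial (spherical) resistances in series:
R_aluminium shell = (1/0.195 − 1/0.216)/(4π×209) = 1.898×10^-4 K/W
R_polyurethane foam = (1/0.216 − 1/0.286)/(4π×0.0285) = 3.164 K/W
R_evacuated perlite = (1/0.286 − 1/0.356)/(4π×0.00188) = 29.1 K/W
R_outer film = 1/(h·4πr_o²) = 1/(22.9×4π×0.356²) = 0.02742 K/W
R_total = 32.29 K/W
Q = ΔT/R_total = 203/32.29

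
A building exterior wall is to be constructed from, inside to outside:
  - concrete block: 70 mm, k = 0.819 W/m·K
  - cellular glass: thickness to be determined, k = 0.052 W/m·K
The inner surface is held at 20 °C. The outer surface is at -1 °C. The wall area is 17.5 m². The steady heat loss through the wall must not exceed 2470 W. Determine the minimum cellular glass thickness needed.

Treating each layer as a thermal resistance in series:
R_concrete block = L/(kA) = 0.07/(0.819×17.5) = 0.004884 K/W
Sum of the known resistances R_other = 0.004884 K/W
Required total resistance R_tot = ΔT/Q_allow = 21/2470 = 0.008502 K/W
R_cellular glass = R_tot − R_other = 0.003618 K/W
L = R·k·A = 0.003618×0.052×17.5

L ≈ 3.29 mm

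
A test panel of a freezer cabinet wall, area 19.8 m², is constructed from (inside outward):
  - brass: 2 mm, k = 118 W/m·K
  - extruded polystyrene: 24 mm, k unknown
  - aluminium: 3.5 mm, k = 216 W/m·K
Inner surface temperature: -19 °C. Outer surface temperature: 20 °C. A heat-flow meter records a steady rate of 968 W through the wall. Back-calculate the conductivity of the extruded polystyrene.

k ≈ 0.0301 W/(m·K)

Treating each layer as a thermal resistance in series:
R_brass = L/(kA) = 0.002/(118×19.8) = 8.56×10^-7 K/W
R_aluminium = L/(kA) = 0.0035/(216×19.8) = 8.184×10^-7 K/W
Sum of known resistances R_other = 1.674×10^-6 K/W
Total R = ΔT/Q = 39/968 = 0.04029 K/W
R_extruded polystyrene = R_total − R_other = 0.04029 K/W
k = L/(R·A) = 0.024/(0.04029×19.8)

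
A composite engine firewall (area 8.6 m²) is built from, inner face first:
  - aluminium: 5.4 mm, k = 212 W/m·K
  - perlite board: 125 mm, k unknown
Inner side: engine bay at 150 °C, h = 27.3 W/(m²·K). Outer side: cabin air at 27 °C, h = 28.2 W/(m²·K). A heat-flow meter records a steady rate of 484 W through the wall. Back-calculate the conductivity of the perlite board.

Using the resistance-network approach (series):
R_inner film = 1/(h_i·A) = 1/(27.3×8.6) = 0.004259 K/W
R_aluminium = L/(kA) = 0.0054/(212×8.6) = 2.962×10^-6 K/W
R_outer film = 1/(h_o·A) = 1/(28.2×8.6) = 0.004123 K/W
Sum of known resistances R_other = 0.008386 K/W
Total R = ΔT/Q = 123/484 = 0.2541 K/W
R_perlite board = R_total − R_other = 0.2457 K/W
k = L/(R·A) = 0.125/(0.2457×8.6)

k ≈ 0.0591 W/(m·K)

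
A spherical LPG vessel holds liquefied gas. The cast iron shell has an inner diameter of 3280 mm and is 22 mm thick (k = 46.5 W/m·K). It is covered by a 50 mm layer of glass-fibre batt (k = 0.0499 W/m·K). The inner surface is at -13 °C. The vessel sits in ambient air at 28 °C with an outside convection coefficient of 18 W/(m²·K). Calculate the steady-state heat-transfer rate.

Q ≈ 1390 W

Radial (spherical) resistances in series:
R_cast iron shell = (1/1.64 − 1/1.662)/(4π×46.5) = 1.381×10^-5 K/W
R_glass-fibre batt = (1/1.662 − 1/1.712)/(4π×0.0499) = 0.02802 K/W
R_outer film = 1/(h·4πr_o²) = 1/(18×4π×1.712²) = 0.001508 K/W
R_total = 0.02955 K/W
Q = ΔT/R_total = 41/0.02955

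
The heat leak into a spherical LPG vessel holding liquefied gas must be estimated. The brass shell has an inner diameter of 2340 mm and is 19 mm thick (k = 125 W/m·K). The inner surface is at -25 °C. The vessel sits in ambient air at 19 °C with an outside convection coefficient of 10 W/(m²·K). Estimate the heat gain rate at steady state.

Spherical conduction: R = (1/r_in − 1/r_out)/(4πk) per layer; series-sum.
R_brass shell = (1/1.17 − 1/1.189)/(4π×125) = 8.695×10^-6 K/W
R_outer film = 1/(h·4πr_o²) = 1/(10×4π×1.189²) = 0.005629 K/W
R_total = 0.005638 K/W
Q = ΔT/R_total = 44/0.005638

Q ≈ 7800 W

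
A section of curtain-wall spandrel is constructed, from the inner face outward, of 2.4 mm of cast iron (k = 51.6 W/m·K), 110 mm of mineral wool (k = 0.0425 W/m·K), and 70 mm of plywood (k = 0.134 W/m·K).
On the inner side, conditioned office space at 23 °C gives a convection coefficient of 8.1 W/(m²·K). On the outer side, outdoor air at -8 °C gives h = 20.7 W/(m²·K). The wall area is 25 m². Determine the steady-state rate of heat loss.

Treating each layer as a thermal resistance in series:
R_inner film = 1/(h_i·A) = 1/(8.1×25) = 0.004938 K/W
R_cast iron = L/(kA) = 0.0024/(51.6×25) = 1.86×10^-6 K/W
R_mineral wool = L/(kA) = 0.11/(0.0425×25) = 0.1035 K/W
R_plywood = L/(kA) = 0.07/(0.134×25) = 0.0209 K/W
R_outer film = 1/(h_o·A) = 1/(20.7×25) = 0.001932 K/W
R_total = 0.1313 K/W
Q = ΔT / R_total = 31 / 0.1313

Q ≈ 236 W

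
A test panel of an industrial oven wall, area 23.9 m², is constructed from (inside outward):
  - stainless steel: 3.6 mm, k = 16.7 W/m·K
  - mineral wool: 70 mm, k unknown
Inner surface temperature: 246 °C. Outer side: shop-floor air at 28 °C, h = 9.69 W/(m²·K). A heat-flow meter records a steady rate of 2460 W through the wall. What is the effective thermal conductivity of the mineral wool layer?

Treating each layer as a thermal resistance in series:
R_stainless steel = L/(kA) = 0.0036/(16.7×23.9) = 9.02×10^-6 K/W
R_outer film = 1/(h_o·A) = 1/(9.69×23.9) = 0.004318 K/W
Sum of known resistances R_other = 0.004327 K/W
Total R = ΔT/Q = 218/2460 = 0.08862 K/W
R_mineral wool = R_total − R_other = 0.08429 K/W
k = L/(R·A) = 0.07/(0.08429×23.9)

k ≈ 0.0347 W/(m·K)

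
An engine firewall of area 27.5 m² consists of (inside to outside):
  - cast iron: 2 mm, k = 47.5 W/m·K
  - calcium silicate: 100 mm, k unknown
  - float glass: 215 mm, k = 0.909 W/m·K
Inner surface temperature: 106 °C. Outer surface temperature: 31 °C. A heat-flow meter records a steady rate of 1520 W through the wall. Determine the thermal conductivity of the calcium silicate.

Thermal resistances in series:
R_cast iron = L/(kA) = 0.002/(47.5×27.5) = 1.531×10^-6 K/W
R_float glass = L/(kA) = 0.215/(0.909×27.5) = 0.008601 K/W
Sum of known resistances R_other = 0.008602 K/W
Total R = ΔT/Q = 75/1520 = 0.04934 K/W
R_calcium silicate = R_total − R_other = 0.04074 K/W
k = L/(R·A) = 0.1/(0.04074×27.5)

k ≈ 0.0893 W/(m·K)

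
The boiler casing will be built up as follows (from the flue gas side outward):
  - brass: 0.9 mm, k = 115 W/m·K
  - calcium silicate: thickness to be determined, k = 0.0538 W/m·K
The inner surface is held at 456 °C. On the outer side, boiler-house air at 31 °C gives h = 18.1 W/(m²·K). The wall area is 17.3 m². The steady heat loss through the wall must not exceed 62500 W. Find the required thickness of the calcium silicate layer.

L ≈ 3.36 mm

Model the wall as resistances in series:
R_brass = L/(kA) = 0.0009/(115×17.3) = 4.524×10^-7 K/W
R_outer film = 1/(h_o·A) = 1/(18.1×17.3) = 0.003194 K/W
Sum of the known resistances R_other = 0.003194 K/W
Required total resistance R_tot = ΔT/Q_allow = 425/62500 = 0.0068 K/W
R_calcium silicate = R_tot − R_other = 0.003606 K/W
L = R·k·A = 0.003606×0.0538×17.3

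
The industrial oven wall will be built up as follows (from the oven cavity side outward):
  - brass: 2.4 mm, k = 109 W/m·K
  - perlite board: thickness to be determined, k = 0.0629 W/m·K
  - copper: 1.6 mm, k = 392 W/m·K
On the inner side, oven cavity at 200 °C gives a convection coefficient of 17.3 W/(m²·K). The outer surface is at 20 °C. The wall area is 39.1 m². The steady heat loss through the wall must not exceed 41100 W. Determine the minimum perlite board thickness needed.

L ≈ 7.13 mm

Series thermal resistances:
R_inner film = 1/(h_i·A) = 1/(17.3×39.1) = 0.001478 K/W
R_brass = L/(kA) = 0.0024/(109×39.1) = 5.631×10^-7 K/W
R_copper = L/(kA) = 0.0016/(392×39.1) = 1.044×10^-7 K/W
Sum of the known resistances R_other = 0.001479 K/W
Required total resistance R_tot = ΔT/Q_allow = 180/41100 = 0.00438 K/W
R_perlite board = R_tot − R_other = 0.002901 K/W
L = R·k·A = 0.002901×0.0629×39.1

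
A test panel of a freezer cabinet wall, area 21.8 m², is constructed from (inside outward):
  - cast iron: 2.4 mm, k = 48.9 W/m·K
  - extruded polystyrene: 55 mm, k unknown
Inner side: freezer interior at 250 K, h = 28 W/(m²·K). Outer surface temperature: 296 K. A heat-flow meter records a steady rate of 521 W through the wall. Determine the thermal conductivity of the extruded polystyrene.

k ≈ 0.0291 W/(m·K)

Using the resistance-network approach (series):
R_inner film = 1/(h_i·A) = 1/(28×21.8) = 0.001638 K/W
R_cast iron = L/(kA) = 0.0024/(48.9×21.8) = 2.251×10^-6 K/W
Sum of known resistances R_other = 0.001641 K/W
Total R = ΔT/Q = 46/521 = 0.08829 K/W
R_extruded polystyrene = R_total − R_other = 0.08665 K/W
k = L/(R·A) = 0.055/(0.08665×21.8)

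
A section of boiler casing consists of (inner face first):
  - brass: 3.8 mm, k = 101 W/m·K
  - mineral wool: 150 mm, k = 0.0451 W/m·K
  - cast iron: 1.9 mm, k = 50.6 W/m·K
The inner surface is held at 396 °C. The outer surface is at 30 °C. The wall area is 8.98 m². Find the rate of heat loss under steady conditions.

Treating each layer as a thermal resistance in series:
R_brass = L/(kA) = 0.0038/(101×8.98) = 4.19×10^-6 K/W
R_mineral wool = L/(kA) = 0.15/(0.0451×8.98) = 0.3704 K/W
R_cast iron = L/(kA) = 0.0019/(50.6×8.98) = 4.181×10^-6 K/W
R_total = 0.3704 K/W
Q = ΔT / R_total = 366 / 0.3704

Q ≈ 988 W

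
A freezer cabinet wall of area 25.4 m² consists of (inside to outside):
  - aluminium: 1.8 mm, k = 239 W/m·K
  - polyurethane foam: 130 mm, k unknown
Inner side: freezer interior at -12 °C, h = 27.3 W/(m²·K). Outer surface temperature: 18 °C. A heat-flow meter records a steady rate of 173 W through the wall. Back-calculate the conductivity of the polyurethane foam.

k ≈ 0.0298 W/(m·K)

Using the resistance-network approach (series):
R_inner film = 1/(h_i·A) = 1/(27.3×25.4) = 0.001442 K/W
R_aluminium = L/(kA) = 0.0018/(239×25.4) = 2.965×10^-7 K/W
Sum of known resistances R_other = 0.001442 K/W
Total R = ΔT/Q = 30/173 = 0.1734 K/W
R_polyurethane foam = R_total − R_other = 0.172 K/W
k = L/(R·A) = 0.13/(0.172×25.4)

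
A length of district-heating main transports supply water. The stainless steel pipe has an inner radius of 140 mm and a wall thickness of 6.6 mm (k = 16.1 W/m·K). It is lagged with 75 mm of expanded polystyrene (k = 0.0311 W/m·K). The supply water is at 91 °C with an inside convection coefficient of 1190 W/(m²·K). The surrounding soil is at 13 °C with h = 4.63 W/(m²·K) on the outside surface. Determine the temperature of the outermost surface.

T ≈ 18.3 °C

Per-layer cylindrical resistances, series-summed:
R_inner film = 1/(h_i·2πr₁L) = 1/(1190×2π×0.14×1) = 9.553×10^-4 K/W
R_stainless steel pipe wall = ln(146.6/140)/(2π×16.1×1) = 4.554×10^-4 K/W
R_expanded polystyrene = ln(221.6/146.6)/(2π×0.0311×1) = 2.114 K/W
R_outer film = 1/(h_o·2πr_oL) = 1/(4.63×2π×0.2216×1) = 0.1551 K/W
R_total = 2.271 K/W
Q = ΔT/R_total = 78/2.271
Q = 34.3 W/m
T_interface = T_inner − Q·ΣR(inner→interface) = 91 − 34.3×2.116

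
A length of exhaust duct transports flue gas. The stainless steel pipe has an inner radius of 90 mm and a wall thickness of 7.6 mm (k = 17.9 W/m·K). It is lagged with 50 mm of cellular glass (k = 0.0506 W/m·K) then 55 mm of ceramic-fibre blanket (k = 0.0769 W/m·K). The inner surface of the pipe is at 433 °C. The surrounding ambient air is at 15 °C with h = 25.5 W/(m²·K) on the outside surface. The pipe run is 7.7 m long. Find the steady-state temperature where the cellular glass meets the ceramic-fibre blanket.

Treating each annulus and film as a series resistance:
R_stainless steel pipe wall = ln(97.6/90)/(2π×17.9×7.7) = 9.361×10^-5 K/W
R_cellular glass = ln(147.6/97.6)/(2π×0.0506×7.7) = 0.169 K/W
R_ceramic-fibre blanket = ln(202.6/147.6)/(2π×0.0769×7.7) = 0.08513 K/W
R_outer film = 1/(h_o·2πr_oL) = 1/(25.5×2π×0.2026×7.7) = 0.004001 K/W
R_total = 0.2582 K/W
Q = ΔT/R_total = 418/0.2582
Q = 1620 W
T_interface = T_inner − Q·ΣR(inner→interface) = 433 − 1620×0.1691

T ≈ 159 °C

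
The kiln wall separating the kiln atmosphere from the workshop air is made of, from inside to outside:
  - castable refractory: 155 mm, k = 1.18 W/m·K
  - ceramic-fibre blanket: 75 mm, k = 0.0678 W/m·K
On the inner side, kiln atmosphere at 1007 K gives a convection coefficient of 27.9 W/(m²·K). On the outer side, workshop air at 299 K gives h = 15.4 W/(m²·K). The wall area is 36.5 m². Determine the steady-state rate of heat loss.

Q ≈ 19300 W

Series thermal resistances:
R_inner film = 1/(h_i·A) = 1/(27.9×36.5) = 9.82×10^-4 K/W
R_castable refractory = L/(kA) = 0.155/(1.18×36.5) = 0.003599 K/W
R_ceramic-fibre blanket = L/(kA) = 0.075/(0.0678×36.5) = 0.03031 K/W
R_outer film = 1/(h_o·A) = 1/(15.4×36.5) = 0.001779 K/W
R_total = 0.03667 K/W
Q = ΔT / R_total = 708 / 0.03667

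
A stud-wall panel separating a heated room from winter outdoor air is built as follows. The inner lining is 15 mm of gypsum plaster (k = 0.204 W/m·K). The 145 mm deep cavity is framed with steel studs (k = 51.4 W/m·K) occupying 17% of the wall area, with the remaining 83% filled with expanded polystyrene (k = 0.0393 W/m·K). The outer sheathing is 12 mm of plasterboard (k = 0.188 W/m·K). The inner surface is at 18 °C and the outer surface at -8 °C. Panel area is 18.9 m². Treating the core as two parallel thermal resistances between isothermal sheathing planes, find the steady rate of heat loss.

Sheathing layers in series; stud and cavity paths in parallel between them.
R_inner = 0.015/(0.204×18.9) = 0.00389 K/W
R_stud  = 0.145/(51.4×0.17×18.9) = 8.78×10^-4 K/W
R_cav   = 0.145/(0.0393×0.83×18.9) = 0.2352 K/W
1/R_core = 1/R_stud + 1/R_cav → R_core = 8.747×10^-4 K/W
R_outer = 0.012/(0.188×18.9) = 0.003377 K/W
R_total = 0.008142 K/W
Q = ΔT/R_total = 26/0.008142

Q ≈ 3190 W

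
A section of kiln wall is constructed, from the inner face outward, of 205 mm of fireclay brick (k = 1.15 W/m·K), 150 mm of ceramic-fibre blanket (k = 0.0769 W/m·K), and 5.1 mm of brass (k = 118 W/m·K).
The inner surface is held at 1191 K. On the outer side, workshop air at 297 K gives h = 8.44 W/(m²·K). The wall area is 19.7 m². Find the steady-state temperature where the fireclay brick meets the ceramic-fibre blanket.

T ≈ 1120 K

Model the wall as resistances in series:
R_fireclay brick = L/(kA) = 0.205/(1.15×19.7) = 0.009049 K/W
R_ceramic-fibre blanket = L/(kA) = 0.15/(0.0769×19.7) = 0.09901 K/W
R_brass = L/(kA) = 0.0051/(118×19.7) = 2.194×10^-6 K/W
R_outer film = 1/(h_o·A) = 1/(8.44×19.7) = 0.006014 K/W
R_total = 0.1141 K/W;  Q = ΔT/R_total = 894/0.1141 = 7837 W
T_interface = T_inner − Q·ΣR(inner→interface) = 1191 − 7840×0.009049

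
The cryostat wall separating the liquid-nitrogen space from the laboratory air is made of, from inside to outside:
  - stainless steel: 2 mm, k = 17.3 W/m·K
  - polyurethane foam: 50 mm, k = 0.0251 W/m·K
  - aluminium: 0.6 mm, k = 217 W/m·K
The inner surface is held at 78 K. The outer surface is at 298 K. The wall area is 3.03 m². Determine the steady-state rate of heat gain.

Treating each layer as a thermal resistance in series:
R_stainless steel = L/(kA) = 0.002/(17.3×3.03) = 3.815×10^-5 K/W
R_polyurethane foam = L/(kA) = 0.05/(0.0251×3.03) = 0.6574 K/W
R_aluminium = L/(kA) = 0.0006/(217×3.03) = 9.125×10^-7 K/W
R_total = 0.6575 K/W
Q = ΔT / R_total = 220 / 0.6575

Q ≈ 335 W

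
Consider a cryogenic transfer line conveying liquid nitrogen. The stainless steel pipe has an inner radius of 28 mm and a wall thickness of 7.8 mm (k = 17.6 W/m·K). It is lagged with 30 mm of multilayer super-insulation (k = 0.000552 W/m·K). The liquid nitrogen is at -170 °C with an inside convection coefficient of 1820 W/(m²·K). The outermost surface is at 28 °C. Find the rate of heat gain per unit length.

q′ ≈ 1.13 W/m

Treating each annulus and film as a series resistance:
R_inner film = 1/(h_i·2πr₁L) = 1/(1820×2π×0.028×1) = 0.003123 K/W
R_stainless steel pipe wall = ln(35.8/28)/(2π×17.6×1) = 0.002222 K/W
R_multilayer super-insulation = ln(65.8/35.8)/(2π×0.000552×1) = 175.5 K/W
R_total = 175.5 K/W
Q = ΔT/R_total = 198/175.5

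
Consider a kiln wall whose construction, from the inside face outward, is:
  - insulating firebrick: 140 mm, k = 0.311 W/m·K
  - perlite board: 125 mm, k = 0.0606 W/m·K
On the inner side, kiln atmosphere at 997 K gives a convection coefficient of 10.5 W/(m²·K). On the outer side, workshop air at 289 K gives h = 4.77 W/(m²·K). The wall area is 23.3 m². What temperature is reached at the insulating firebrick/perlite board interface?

Treating each layer as a thermal resistance in series:
R_inner film = 1/(h_i·A) = 1/(10.5×23.3) = 0.004087 K/W
R_insulating firebrick = L/(kA) = 0.14/(0.311×23.3) = 0.01932 K/W
R_perlite board = L/(kA) = 0.125/(0.0606×23.3) = 0.08853 K/W
R_outer film = 1/(h_o·A) = 1/(4.77×23.3) = 0.008998 K/W
R_total = 0.1209 K/W;  Q = ΔT/R_total = 708/0.1209 = 5854 W
T_interface = T_inner − Q·ΣR(inner→interface) = 997 − 5850×0.02341

T ≈ 860 K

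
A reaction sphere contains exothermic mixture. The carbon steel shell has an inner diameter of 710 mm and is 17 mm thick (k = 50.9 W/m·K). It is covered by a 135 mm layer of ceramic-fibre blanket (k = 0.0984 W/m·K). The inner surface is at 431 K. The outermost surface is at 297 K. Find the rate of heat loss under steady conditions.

For a spherical shell R = (1/r₁ − 1/r₂)/(4πk); film R = 1/(h·4πr²). In series:
R_carbon steel shell = (1/0.355 − 1/0.372)/(4π×50.9) = 2.013×10^-4 K/W
R_ceramic-fibre blanket = (1/0.372 − 1/0.507)/(4π×0.0984) = 0.5789 K/W
R_total = 0.5791 K/W
Q = ΔT/R_total = 134/0.5791

Q ≈ 231 W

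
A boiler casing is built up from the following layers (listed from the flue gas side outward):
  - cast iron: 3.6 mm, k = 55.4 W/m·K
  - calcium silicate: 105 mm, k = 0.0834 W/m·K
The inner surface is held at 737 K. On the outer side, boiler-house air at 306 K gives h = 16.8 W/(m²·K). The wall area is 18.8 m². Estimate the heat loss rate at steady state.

Treating each layer as a thermal resistance in series:
R_cast iron = L/(kA) = 0.0036/(55.4×18.8) = 3.456×10^-6 K/W
R_calcium silicate = L/(kA) = 0.105/(0.0834×18.8) = 0.06697 K/W
R_outer film = 1/(h_o·A) = 1/(16.8×18.8) = 0.003166 K/W
R_total = 0.07014 K/W
Q = ΔT / R_total = 431 / 0.07014

Q ≈ 6150 W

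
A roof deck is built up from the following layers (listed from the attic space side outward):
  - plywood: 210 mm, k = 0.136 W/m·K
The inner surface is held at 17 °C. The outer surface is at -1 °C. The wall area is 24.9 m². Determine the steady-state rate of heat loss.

Series thermal resistances:
R_plywood = L/(kA) = 0.21/(0.136×24.9) = 0.06201 K/W
R_total = 0.06201 K/W
Q = ΔT / R_total = 18 / 0.06201

Q ≈ 290 W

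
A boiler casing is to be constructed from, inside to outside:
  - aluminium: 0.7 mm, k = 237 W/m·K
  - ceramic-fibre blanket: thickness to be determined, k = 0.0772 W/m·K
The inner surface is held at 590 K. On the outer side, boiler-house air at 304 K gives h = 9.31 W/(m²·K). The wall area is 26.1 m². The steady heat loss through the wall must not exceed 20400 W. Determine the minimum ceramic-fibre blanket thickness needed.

L ≈ 20 mm

Treating each layer as a thermal resistance in series:
R_aluminium = L/(kA) = 0.0007/(237×26.1) = 1.132×10^-7 K/W
R_outer film = 1/(h_o·A) = 1/(9.31×26.1) = 0.004115 K/W
Sum of the known resistances R_other = 0.004115 K/W
Required total resistance R_tot = ΔT/Q_allow = 286/20400 = 0.01402 K/W
R_ceramic-fibre blanket = R_tot − R_other = 0.009904 K/W
L = R·k·A = 0.009904×0.0772×26.1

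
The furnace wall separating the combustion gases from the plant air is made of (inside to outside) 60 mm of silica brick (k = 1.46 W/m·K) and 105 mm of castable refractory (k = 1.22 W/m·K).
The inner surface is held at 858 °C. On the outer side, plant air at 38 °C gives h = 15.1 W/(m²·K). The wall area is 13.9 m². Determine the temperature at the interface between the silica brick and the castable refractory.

T ≈ 684 °C

Thermal resistances in series:
R_silica brick = L/(kA) = 0.06/(1.46×13.9) = 0.002957 K/W
R_castable refractory = L/(kA) = 0.105/(1.22×13.9) = 0.006192 K/W
R_outer film = 1/(h_o·A) = 1/(15.1×13.9) = 0.004764 K/W
R_total = 0.01391 K/W;  Q = ΔT/R_total = 820/0.01391 = 58940 W
T_interface = T_inner − Q·ΣR(inner→interface) = 858 − 58900×0.002957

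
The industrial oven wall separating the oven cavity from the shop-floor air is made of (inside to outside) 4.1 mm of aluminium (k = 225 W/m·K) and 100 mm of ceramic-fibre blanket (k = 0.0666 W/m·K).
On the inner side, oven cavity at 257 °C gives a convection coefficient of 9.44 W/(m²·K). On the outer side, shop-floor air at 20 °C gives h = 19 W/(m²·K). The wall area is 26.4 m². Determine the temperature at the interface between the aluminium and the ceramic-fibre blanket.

Series thermal resistances:
R_inner film = 1/(h_i·A) = 1/(9.44×26.4) = 0.004013 K/W
R_aluminium = L/(kA) = 0.0041/(225×26.4) = 6.902×10^-7 K/W
R_ceramic-fibre blanket = L/(kA) = 0.1/(0.0666×26.4) = 0.05688 K/W
R_outer film = 1/(h_o·A) = 1/(19×26.4) = 0.001994 K/W
R_total = 0.06288 K/W;  Q = ΔT/R_total = 237/0.06288 = 3769 W
T_interface = T_inner − Q·ΣR(inner→interface) = 257 − 3770×0.004013

T ≈ 242 °C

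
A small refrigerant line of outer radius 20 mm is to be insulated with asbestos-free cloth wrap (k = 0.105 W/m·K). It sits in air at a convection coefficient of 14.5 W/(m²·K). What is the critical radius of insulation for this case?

For a cylinder r_cr = k/h = 0.105/14.5
r_cr = 7.24 mm; since the bare radius (20 mm) is above r_cr, any added insulation will reduce heat loss.

r_cr ≈ 7.24 mm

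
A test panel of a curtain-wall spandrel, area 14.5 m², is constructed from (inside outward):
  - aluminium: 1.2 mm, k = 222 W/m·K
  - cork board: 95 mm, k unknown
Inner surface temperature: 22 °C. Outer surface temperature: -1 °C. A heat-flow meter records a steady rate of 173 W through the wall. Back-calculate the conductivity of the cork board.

k ≈ 0.0493 W/(m·K)

Using the resistance-network approach (series):
R_aluminium = L/(kA) = 0.0012/(222×14.5) = 3.728×10^-7 K/W
Sum of known resistances R_other = 3.728×10^-7 K/W
Total R = ΔT/Q = 23/173 = 0.1329 K/W
R_cork board = R_total − R_other = 0.1329 K/W
k = L/(R·A) = 0.095/(0.1329×14.5)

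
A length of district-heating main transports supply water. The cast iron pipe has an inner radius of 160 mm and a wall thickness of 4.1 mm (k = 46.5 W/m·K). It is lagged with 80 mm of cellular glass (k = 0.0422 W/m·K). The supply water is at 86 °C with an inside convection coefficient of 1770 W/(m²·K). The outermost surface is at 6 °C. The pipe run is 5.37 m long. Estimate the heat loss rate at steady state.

Q ≈ 287 W

Per-layer cylindrical resistances, series-summed:
R_inner film = 1/(h_i·2πr₁L) = 1/(1770×2π×0.16×5.37) = 1.047×10^-4 K/W
R_cast iron pipe wall = ln(164.1/160)/(2π×46.5×5.37) = 1.613×10^-5 K/W
R_cellular glass = ln(244.1/164.1)/(2π×0.0422×5.37) = 0.2789 K/W
R_total = 0.279 K/W
Q = ΔT/R_total = 80/0.279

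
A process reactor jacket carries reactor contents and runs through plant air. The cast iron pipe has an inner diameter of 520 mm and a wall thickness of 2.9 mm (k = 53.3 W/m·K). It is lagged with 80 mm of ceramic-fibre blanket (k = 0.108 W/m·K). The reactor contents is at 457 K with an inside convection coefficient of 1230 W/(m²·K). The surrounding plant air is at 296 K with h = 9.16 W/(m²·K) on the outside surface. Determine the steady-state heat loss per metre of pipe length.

Treating each annulus and film as a series resistance:
R_inner film = 1/(h_i·2πr₁L) = 1/(1230×2π×0.26×1) = 4.977×10^-4 K/W
R_cast iron pipe wall = ln(262.9/260)/(2π×53.3×1) = 3.312×10^-5 K/W
R_ceramic-fibre blanket = ln(342.9/262.9)/(2π×0.108×1) = 0.3915 K/W
R_outer film = 1/(h_o·2πr_oL) = 1/(9.16×2π×0.3429×1) = 0.05067 K/W
R_total = 0.4427 K/W
Q = ΔT/R_total = 161/0.4427

q′ ≈ 364 W/m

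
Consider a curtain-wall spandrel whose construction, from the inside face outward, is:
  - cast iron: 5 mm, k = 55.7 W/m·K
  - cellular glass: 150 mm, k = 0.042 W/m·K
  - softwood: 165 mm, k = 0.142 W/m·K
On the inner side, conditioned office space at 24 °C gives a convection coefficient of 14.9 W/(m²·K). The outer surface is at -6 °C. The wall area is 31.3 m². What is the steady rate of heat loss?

Q ≈ 196 W

Thermal resistances in series:
R_inner film = 1/(h_i·A) = 1/(14.9×31.3) = 0.002144 K/W
R_cast iron = L/(kA) = 0.005/(55.7×31.3) = 2.868×10^-6 K/W
R_cellular glass = L/(kA) = 0.15/(0.042×31.3) = 0.1141 K/W
R_softwood = L/(kA) = 0.165/(0.142×31.3) = 0.03712 K/W
R_total = 0.1534 K/W
Q = ΔT / R_total = 30 / 0.1534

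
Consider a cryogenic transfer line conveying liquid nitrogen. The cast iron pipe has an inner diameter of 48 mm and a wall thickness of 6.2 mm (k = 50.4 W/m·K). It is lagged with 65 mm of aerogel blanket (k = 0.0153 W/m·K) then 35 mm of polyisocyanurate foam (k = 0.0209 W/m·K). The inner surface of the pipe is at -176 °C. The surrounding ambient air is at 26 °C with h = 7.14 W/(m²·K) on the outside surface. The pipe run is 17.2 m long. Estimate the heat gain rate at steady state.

For a radial system each layer contributes R = ln(r_out/r_in)/(2πkL); films add R = 1/(hA).
R_cast iron pipe wall = ln(30.2/24)/(2π×50.4×17.2) = 4.219×10^-5 K/W
R_aerogel blanket = ln(95.2/30.2)/(2π×0.0153×17.2) = 0.6944 K/W
R_polyisocyanurate foam = ln(130.2/95.2)/(2π×0.0209×17.2) = 0.1386 K/W
R_outer film = 1/(h_o·2πr_oL) = 1/(7.14×2π×0.1302×17.2) = 0.009954 K/W
R_total = 0.843 K/W
Q = ΔT/R_total = 202/0.843

Q ≈ 240 W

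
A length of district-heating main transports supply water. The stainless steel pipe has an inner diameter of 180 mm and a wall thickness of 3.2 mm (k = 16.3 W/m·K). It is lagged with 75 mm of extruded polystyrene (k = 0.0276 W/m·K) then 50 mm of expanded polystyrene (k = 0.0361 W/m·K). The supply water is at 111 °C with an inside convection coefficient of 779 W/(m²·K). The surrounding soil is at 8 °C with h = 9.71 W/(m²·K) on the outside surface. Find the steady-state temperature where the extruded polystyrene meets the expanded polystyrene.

T ≈ 35.2 °C

Treating each annulus and film as a series resistance:
R_inner film = 1/(h_i·2πr₁L) = 1/(779×2π×0.09×1) = 0.00227 K/W
R_stainless steel pipe wall = ln(93.2/90)/(2π×16.3×1) = 3.411×10^-4 K/W
R_extruded polystyrene = ln(168.2/93.2)/(2π×0.0276×1) = 3.405 K/W
R_expanded polystyrene = ln(218.2/168.2)/(2π×0.0361×1) = 1.147 K/W
R_outer film = 1/(h_o·2πr_oL) = 1/(9.71×2π×0.2182×1) = 0.07512 K/W
R_total = 4.63 K/W
Q = ΔT/R_total = 103/4.63
Q = 22.2 W/m
T_interface = T_inner − Q·ΣR(inner→interface) = 111 − 22.2×3.407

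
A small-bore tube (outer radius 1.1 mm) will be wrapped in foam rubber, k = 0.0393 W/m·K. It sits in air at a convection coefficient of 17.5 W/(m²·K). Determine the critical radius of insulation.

For a cylinder r_cr = k/h = 0.0393/17.5
r_cr = 2.25 mm; since the bare radius (1.1 mm) is below r_cr, adding a thin layer of insulation will *increase* heat loss.

r_cr ≈ 2.25 mm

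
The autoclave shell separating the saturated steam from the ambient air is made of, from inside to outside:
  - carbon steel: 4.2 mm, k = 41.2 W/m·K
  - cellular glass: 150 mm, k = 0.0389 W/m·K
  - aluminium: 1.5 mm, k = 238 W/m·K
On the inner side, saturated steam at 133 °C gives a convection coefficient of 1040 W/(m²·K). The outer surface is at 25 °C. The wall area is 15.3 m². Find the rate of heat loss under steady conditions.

Thermal resistances in series:
R_inner film = 1/(h_i·A) = 1/(1040×15.3) = 6.285×10^-5 K/W
R_carbon steel = L/(kA) = 0.0042/(41.2×15.3) = 6.663×10^-6 K/W
R_cellular glass = L/(kA) = 0.15/(0.0389×15.3) = 0.252 K/W
R_aluminium = L/(kA) = 0.0015/(238×15.3) = 4.119×10^-7 K/W
R_total = 0.2521 K/W
Q = ΔT / R_total = 108 / 0.2521

Q ≈ 428 W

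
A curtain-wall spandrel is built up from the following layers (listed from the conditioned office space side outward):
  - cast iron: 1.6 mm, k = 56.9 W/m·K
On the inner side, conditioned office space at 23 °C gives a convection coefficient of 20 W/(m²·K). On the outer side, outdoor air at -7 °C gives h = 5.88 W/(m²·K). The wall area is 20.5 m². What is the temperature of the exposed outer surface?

Treating each layer as a thermal resistance in series:
R_inner film = 1/(h_i·A) = 1/(20×20.5) = 0.002439 K/W
R_cast iron = L/(kA) = 0.0016/(56.9×20.5) = 1.372×10^-6 K/W
R_outer film = 1/(h_o·A) = 1/(5.88×20.5) = 0.008296 K/W
R_total = 0.01074 K/W;  Q = ΔT/R_total = 30/0.01074 = 2794 W
T_interface = T_inner − Q·ΣR(inner→interface) = 23 − 2790×0.00244

T ≈ 16.2 °C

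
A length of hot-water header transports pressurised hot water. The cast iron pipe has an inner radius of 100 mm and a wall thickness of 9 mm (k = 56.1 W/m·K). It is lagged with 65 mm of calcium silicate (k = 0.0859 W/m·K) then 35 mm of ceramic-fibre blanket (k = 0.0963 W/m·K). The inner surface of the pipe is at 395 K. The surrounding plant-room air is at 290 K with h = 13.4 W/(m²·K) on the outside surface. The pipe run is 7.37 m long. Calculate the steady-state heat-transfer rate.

Q ≈ 631 W

Radial resistances (cylindrical: R_cond = ln(r_o/r_i)/(2πkL), R_conv = 1/(h·2πrL)):
R_cast iron pipe wall = ln(109/100)/(2π×56.1×7.37) = 3.317×10^-5 K/W
R_calcium silicate = ln(174/109)/(2π×0.0859×7.37) = 0.1176 K/W
R_ceramic-fibre blanket = ln(209/174)/(2π×0.0963×7.37) = 0.0411 K/W
R_outer film = 1/(h_o·2πr_oL) = 1/(13.4×2π×0.209×7.37) = 0.007711 K/W
R_total = 0.1664 K/W
Q = ΔT/R_total = 105/0.1664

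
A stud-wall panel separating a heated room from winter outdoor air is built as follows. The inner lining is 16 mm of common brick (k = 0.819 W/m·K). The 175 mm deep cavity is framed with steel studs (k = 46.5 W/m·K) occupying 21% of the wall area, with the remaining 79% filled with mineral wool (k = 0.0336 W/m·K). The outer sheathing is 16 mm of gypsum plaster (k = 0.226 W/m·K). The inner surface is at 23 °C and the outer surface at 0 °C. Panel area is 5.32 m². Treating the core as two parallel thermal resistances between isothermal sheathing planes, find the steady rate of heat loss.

Sheathing layers in series; stud and cavity paths in parallel between them.
R_inner = 0.016/(0.819×5.32) = 0.003672 K/W
R_stud  = 0.175/(46.5×0.21×5.32) = 0.003369 K/W
R_cav   = 0.175/(0.0336×0.79×5.32) = 1.239 K/W
1/R_core = 1/R_stud + 1/R_cav → R_core = 0.00336 K/W
R_outer = 0.016/(0.226×5.32) = 0.01331 K/W
R_total = 0.02034 K/W
Q = ΔT/R_total = 23/0.02034

Q ≈ 1130 W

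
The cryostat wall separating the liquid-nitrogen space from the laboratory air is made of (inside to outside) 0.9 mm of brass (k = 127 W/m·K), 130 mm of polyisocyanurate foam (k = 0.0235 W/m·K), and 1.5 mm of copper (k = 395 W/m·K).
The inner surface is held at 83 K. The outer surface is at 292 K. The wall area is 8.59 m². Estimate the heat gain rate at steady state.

Using the resistance-network approach (series):
R_brass = L/(kA) = 0.0009/(127×8.59) = 8.25×10^-7 K/W
R_polyisocyanurate foam = L/(kA) = 0.13/(0.0235×8.59) = 0.644 K/W
R_copper = L/(kA) = 0.0015/(395×8.59) = 4.421×10^-7 K/W
R_total = 0.644 K/W
Q = ΔT / R_total = 209 / 0.644

Q ≈ 325 W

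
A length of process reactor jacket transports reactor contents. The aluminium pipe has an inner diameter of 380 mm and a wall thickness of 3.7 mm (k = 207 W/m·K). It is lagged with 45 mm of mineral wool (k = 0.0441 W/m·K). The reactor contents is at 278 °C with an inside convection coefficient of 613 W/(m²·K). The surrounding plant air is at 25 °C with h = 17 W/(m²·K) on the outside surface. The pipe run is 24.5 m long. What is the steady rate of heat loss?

Q ≈ 7800 W

Treating each annulus and film as a series resistance:
R_inner film = 1/(h_i·2πr₁L) = 1/(613×2π×0.19×24.5) = 5.578×10^-5 K/W
R_aluminium pipe wall = ln(193.7/190)/(2π×207×24.5) = 6.053×10^-7 K/W
R_mineral wool = ln(238.7/193.7)/(2π×0.0441×24.5) = 0.03077 K/W
R_outer film = 1/(h_o·2πr_oL) = 1/(17×2π×0.2387×24.5) = 0.001601 K/W
R_total = 0.03243 K/W
Q = ΔT/R_total = 253/0.03243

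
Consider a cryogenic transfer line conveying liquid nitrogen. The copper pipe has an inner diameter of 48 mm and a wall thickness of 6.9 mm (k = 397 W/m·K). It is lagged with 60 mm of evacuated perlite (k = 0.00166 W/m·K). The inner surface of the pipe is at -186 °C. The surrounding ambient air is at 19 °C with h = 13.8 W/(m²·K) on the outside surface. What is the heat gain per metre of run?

q′ ≈ 1.98 W/m

Cylindrical conduction, so R = ln(r₂/r₁)/(2πkL) per layer, in series:
R_copper pipe wall = ln(30.9/24)/(2π×397×1) = 1.013×10^-4 K/W
R_evacuated perlite = ln(90.9/30.9)/(2π×0.00166×1) = 103.5 K/W
R_outer film = 1/(h_o·2πr_oL) = 1/(13.8×2π×0.0909×1) = 0.1269 K/W
R_total = 103.6 K/W
Q = ΔT/R_total = 205/103.6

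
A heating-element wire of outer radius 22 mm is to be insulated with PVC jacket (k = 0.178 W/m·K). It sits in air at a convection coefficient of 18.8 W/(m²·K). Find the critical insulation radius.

For a cylinder r_cr = k/h = 0.178/18.8
r_cr = 9.47 mm; since the bare radius (22 mm) is above r_cr, any added insulation will reduce heat loss.

r_cr ≈ 9.47 mm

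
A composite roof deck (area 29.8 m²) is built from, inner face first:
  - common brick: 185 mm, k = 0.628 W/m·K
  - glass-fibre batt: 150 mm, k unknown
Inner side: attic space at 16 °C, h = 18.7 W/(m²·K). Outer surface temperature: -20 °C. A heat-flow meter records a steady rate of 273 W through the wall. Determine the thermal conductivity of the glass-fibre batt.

Treating each layer as a thermal resistance in series:
R_inner film = 1/(h_i·A) = 1/(18.7×29.8) = 0.001794 K/W
R_common brick = L/(kA) = 0.185/(0.628×29.8) = 0.009885 K/W
Sum of known resistances R_other = 0.01168 K/W
Total R = ΔT/Q = 36/273 = 0.1319 K/W
R_glass-fibre batt = R_total − R_other = 0.1202 K/W
k = L/(R·A) = 0.15/(0.1202×29.8)

k ≈ 0.0419 W/(m·K)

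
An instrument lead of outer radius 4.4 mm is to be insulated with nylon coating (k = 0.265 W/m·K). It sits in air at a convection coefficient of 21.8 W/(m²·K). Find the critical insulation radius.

r_cr ≈ 12.2 mm

For a cylinder r_cr = k/h = 0.265/21.8
r_cr = 12.2 mm; since the bare radius (4.4 mm) is below r_cr, adding a thin layer of insulation will *increase* heat loss.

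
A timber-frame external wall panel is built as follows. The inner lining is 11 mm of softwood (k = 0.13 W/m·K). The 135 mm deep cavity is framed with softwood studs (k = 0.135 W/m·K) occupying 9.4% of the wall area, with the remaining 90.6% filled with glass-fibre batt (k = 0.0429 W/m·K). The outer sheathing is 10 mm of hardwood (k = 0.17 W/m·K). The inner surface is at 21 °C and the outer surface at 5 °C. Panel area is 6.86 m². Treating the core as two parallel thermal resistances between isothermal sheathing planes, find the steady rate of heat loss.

Sheathing layers in series; stud and cavity paths in parallel between them.
R_inner = 0.011/(0.13×6.86) = 0.01233 K/W
R_stud  = 0.135/(0.135×0.094×6.86) = 1.551 K/W
R_cav   = 0.135/(0.0429×0.906×6.86) = 0.5063 K/W
1/R_core = 1/R_stud + 1/R_cav → R_core = 0.3817 K/W
R_outer = 0.01/(0.17×6.86) = 0.008575 K/W
R_total = 0.4026 K/W
Q = ΔT/R_total = 16/0.4026

Q ≈ 39.7 W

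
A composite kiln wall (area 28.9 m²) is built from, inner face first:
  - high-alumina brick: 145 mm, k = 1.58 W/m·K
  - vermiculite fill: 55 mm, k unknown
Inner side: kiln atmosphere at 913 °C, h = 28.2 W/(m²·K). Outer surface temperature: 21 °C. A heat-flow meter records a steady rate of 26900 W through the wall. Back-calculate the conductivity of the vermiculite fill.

Series thermal resistances:
R_inner film = 1/(h_i·A) = 1/(28.2×28.9) = 0.001227 K/W
R_high-alumina brick = L/(kA) = 0.145/(1.58×28.9) = 0.003176 K/W
Sum of known resistances R_other = 0.004403 K/W
Total R = ΔT/Q = 892/26900 = 0.03316 K/W
R_vermiculite fill = R_total − R_other = 0.02876 K/W
k = L/(R·A) = 0.055/(0.02876×28.9)

k ≈ 0.0662 W/(m·K)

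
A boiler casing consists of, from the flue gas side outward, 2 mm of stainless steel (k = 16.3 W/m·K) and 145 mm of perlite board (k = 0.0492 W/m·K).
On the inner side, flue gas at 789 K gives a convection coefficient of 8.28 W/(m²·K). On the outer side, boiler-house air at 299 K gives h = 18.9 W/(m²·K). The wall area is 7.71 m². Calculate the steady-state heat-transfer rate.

Thermal resistances in series:
R_inner film = 1/(h_i·A) = 1/(8.28×7.71) = 0.01566 K/W
R_stainless steel = L/(kA) = 0.002/(16.3×7.71) = 1.591×10^-5 K/W
R_perlite board = L/(kA) = 0.145/(0.0492×7.71) = 0.3823 K/W
R_outer film = 1/(h_o·A) = 1/(18.9×7.71) = 0.006863 K/W
R_total = 0.4048 K/W
Q = ΔT / R_total = 490 / 0.4048

Q ≈ 1210 W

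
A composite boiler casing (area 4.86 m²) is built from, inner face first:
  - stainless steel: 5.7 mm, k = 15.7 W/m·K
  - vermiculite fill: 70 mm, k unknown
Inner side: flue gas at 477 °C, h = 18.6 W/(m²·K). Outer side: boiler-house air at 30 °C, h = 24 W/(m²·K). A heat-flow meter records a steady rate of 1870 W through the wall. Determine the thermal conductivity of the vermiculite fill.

Series thermal resistances:
R_inner film = 1/(h_i·A) = 1/(18.6×4.86) = 0.01106 K/W
R_stainless steel = L/(kA) = 0.0057/(15.7×4.86) = 7.47×10^-5 K/W
R_outer film = 1/(h_o·A) = 1/(24×4.86) = 0.008573 K/W
Sum of known resistances R_other = 0.01971 K/W
Total R = ΔT/Q = 447/1870 = 0.239 K/W
R_vermiculite fill = R_total − R_other = 0.2193 K/W
k = L/(R·A) = 0.07/(0.2193×4.86)

k ≈ 0.0657 W/(m·K)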